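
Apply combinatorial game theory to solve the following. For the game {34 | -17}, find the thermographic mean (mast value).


Game = {34 | -17}, a switch {a | b} with numbers a > b.
Its thermograph has left wall a - t and right wall b + t, which meet at t = (a - b)/2, where both equal (a + b)/2. So the mast (mean value) is at (a + b)/2.
Mean = (34 + (-17))/2 = 17/2 = 17/2

17/2


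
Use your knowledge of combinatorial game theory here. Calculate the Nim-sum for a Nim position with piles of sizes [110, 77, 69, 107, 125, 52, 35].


We need the XOR (exclusive or) of all pile sizes.
After XOR-ing pile 1 (size 110): 0 XOR 110 = 110
After XOR-ing pile 2 (size 77): 110 XOR 77 = 35
After XOR-ing pile 3 (size 69): 35 XOR 69 = 102
After XOR-ing pile 4 (size 107): 102 XOR 107 = 13
After XOR-ing pile 5 (size 125): 13 XOR 125 = 112
After XOR-ing pile 6 (size 52): 112 XOR 52 = 68
After XOR-ing pile 7 (size 35): 68 XOR 35 = 103
The Nim-value of this position is 103.

103


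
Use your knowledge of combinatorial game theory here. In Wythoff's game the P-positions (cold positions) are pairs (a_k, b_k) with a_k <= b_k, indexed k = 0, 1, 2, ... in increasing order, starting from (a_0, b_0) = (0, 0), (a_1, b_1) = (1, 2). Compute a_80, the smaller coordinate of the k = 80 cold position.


By Wythoff's theorem, a_k = floor(k * phi) and b_k = floor(k * phi^2) = a_k + k, where phi = (1 + sqrt(5))/2 is the golden ratio.
phi = (1 + sqrt(5))/2 = 1.618034
k = 80
k * phi = 80 * 1.618034 = 129.442719
a_80 = floor(k * phi) = 129

129


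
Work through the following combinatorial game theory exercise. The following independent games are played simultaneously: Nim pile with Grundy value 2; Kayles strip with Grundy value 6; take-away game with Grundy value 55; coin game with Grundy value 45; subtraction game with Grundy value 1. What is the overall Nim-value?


By the Sprague-Grundy theorem, the Grundy value of a sum of games is the XOR of individual Grundy values.
Nim pile: Grundy value = 2. Running XOR: 0 XOR 2 = 2
Kayles strip: Grundy value = 6. Running XOR: 2 XOR 6 = 4
take-away game: Grundy value = 55. Running XOR: 4 XOR 55 = 51
coin game: Grundy value = 45. Running XOR: 51 XOR 45 = 30
subtraction game: Grundy value = 1. Running XOR: 30 XOR 1 = 31
The combined Grundy value is 31.

31


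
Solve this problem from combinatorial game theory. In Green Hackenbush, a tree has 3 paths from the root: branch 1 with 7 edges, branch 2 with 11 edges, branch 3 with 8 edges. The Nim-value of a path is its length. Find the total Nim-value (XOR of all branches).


The tree has 3 branches from the ground vertex.
In Green Hackenbush, the Nim-value of a simple path of length k is k.
Branch 1: length 7, Nim-value = 7
Branch 2: length 11, Nim-value = 11
Branch 3: length 8, Nim-value = 8
Total Nim-value = XOR of all branch values:
0 XOR 7 = 7
7 XOR 11 = 12
12 XOR 8 = 4
Nim-value of the tree = 4

4


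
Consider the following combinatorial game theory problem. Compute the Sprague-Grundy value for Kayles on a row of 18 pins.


Kayles: a move removes 1 or 2 adjacent pins from a contiguous row.
Removing pins from a row of k leaves two independent rows (a, b) with a + b = k - 1 (one pin) or a + b = k - 2 (two pins); an end removal gives a = 0.
By Sprague-Grundy, G(k) = mex{ G(a) XOR G(b) } over all these splits. G(0) = 0.
G(1): splits (0,0):0^0=0 -> mex({0}) = 1
G(2): splits (0,1):0^1=1 (0,0):0^0=0 -> mex({0, 1}) = 2
G(3): splits (0,2):0^2=2 (1,1):1^1=0 (0,1):0^1=1 -> mex({0, 1, 2}) = 3
G(4): splits (0,3):0^3=3 (1,2):1^2=3 (0,2):0^2=2 (1,1):1^1=0 -> mex({0, 2, 3}) = 1
G(5): splits (0,4):0^1=1 (1,3):1^3=2 (2,2):2^2=0 (0,3):0^3=3 (1,2):1^2=3 -> mex({0, 1, 2, 3}) = 4
G(6) = mex({0, 1, 2, 4}) = 3
G(7) = mex({0, 1, 3, 4, 5}) = 2
G(8) = mex({0, 2, 3, 5, 6}) = 1
G(9) = mex({0, 1, 2, 3, 6, 7}) = 4
G(10) = mex({0, 1, 3, 4, 5, 7}) = 2
G(11) = mex({0, 1, 2, 3, 4, 5}) = 6
G(12) = mex({0, 1, 2, 3, 5, 6, 7}) = 4
G(13) = mex({0, 2, 3, 4, 6, 7}) = 1
G(14) = mex({0, 1, 4, 5, 6, 7}) = 2
G(15) = mex({0, 1, 2, 3, 4, 5, 6}) = 7
G(16) = mex({0, 2, 3, 5, 6, 7}) = 1
G(17) = mex({0, 1, 2, 3, 5, 6, 7}) = 4
G(18) = mex({0, 1, 2, 4, 5, 6}) = 3
Therefore G(18) = 3.

3


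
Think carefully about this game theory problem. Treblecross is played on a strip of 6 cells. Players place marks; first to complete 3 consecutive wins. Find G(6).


Treblecross: place X on empty cells; 3-in-a-row wins.
Playing within two cells of an existing X lets the opponent win at once, so sensible play treats the cells i-2..i+2 around each X as dead. The player left with no safe cell loses, so this is a normal-play take-away game on strips of safe cells.
Placing X at cell i (0-indexed) of a strip of k safe cells leaves independent strips of sizes max(0, i-2) and max(0, k-i-3). Hence G(k) = mex{ G(max(0,i-2)) XOR G(max(0,k-i-3)) : 0 <= i < k }, with G(0) = 0.
G(1): splits (0,0):0^0=0 -> mex({0}) = 1
G(2): splits (0,0):0^0=0 -> mex({0}) = 1
G(3): splits (0,0):0^0=0 -> mex({0}) = 1
G(4): splits (0,1):0^1=1 (0,0):0^0=0 -> mex({0, 1}) = 2
G(5): splits (0,2):0^1=1 (0,1):0^1=1 (0,0):0^0=0 -> mex({0, 1}) = 2
G(6) = mex({1}) = 0
Therefore G(6) = 0.

0


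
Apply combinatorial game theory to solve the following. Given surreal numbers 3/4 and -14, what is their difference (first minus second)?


x = 3/4, y = -14
Converting to common denominator: 4
x = 3/4, y = -56/4
x - y = 3/4 - -14 = 59/4

59/4


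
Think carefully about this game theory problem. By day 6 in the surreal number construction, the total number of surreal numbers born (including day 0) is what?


Day 0: {|} = 0 is born. Count = 1.
Day n: the number of surreal numbers born by day n is 2^(n+1) - 1.
By day 0: 2^1 - 1 = 1
By day 1: 2^2 - 1 = 3
By day 2: 2^3 - 1 = 7
By day 3: 2^4 - 1 = 15
By day 4: 2^5 - 1 = 31
By day 5: 2^6 - 1 = 63
By day 6: 2^7 - 1 = 127
By day 6: 127 surreal numbers.

127


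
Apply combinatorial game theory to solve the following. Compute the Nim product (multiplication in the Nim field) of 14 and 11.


Nim multiplication is bilinear over XOR: (u XOR v) * w = (u*w) XOR (v*w).
So we split each operand into its bit components and XOR the pairwise Nim products.
14 = 2 + 4 + 8 (as XOR of powers of 2).
11 = 1 + 2 + 8 (as XOR of powers of 2).
Using the standard Nim-product table on single bits:
  2*2 = 3,   2*4 = 8,   2*8 = 12,
  4*4 = 6,   4*8 = 11,  8*8 = 13,
and  1*x = x (identity), k*l = l*k (commutative).
Pairwise Nim products:
  2 * 1 = 2
  2 * 2 = 3
  2 * 8 = 12
  4 * 1 = 4
  4 * 2 = 8
  4 * 8 = 11
  8 * 1 = 8
  8 * 2 = 12
  8 * 8 = 13
XOR them: 2 XOR 3 XOR 12 XOR 4 XOR 8 XOR 11 XOR 8 XOR 12 XOR 13 = 3.
Result: 14 * 11 = 3 (in Nim).

3


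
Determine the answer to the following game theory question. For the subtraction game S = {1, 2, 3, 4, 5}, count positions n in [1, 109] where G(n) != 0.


Subtraction set S = {1, 2, 3, 4, 5}, so G(n) = n mod 6.
G(n) = 0 when n is a multiple of 6.
Multiples of 6 in [1, 109]: 18
N-positions (nonzero Grundy) = 109 - 18 = 91

91


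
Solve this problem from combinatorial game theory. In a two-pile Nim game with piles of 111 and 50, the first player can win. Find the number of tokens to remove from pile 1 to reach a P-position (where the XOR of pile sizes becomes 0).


Piles: 111 and 50
Current XOR: 111 XOR 50 = 93 (non-zero, so this is an N-position).
To make the XOR zero, we need to find a move that balances the piles.
For pile 1 (size 111): target = 111 XOR 93 = 50
We reduce pile 1 from 111 to 50.
Tokens removed: 111 - 50 = 61
Verification: 50 XOR 50 = 0

61


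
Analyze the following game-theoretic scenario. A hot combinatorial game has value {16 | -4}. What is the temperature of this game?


The game is {16 | -4}, a switch {a | b} with numbers a > b.
Cooling {a | b} by t gives {a - t | b + t}, which stops being hot when a - t = b + t, i.e. at t = (a - b)/2. So the temperature of a switch is (a - b)/2.
Temperature = (Left option - Right option) / 2
= (16 - (-4)) / 2
= 20 / 2
= 10

10


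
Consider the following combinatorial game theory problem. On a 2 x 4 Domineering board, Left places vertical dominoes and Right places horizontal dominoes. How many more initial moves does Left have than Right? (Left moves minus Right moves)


Board is 2 x 4 (rows x cols).
Left (vertical) placements: (rows-1) * cols = 1 * 4 = 4
Right (horizontal) placements: rows * (cols-1) = 2 * 3 = 6
Advantage = Left - Right = 4 - 6 = -2

-2


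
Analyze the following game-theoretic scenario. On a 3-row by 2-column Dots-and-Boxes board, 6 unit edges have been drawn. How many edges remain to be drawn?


Grid: 3 x 2 boxes, i.e. 4 rows and 3 columns of dots.
Horizontal edges: (rows + 1) * cols = 4 * 2 = 8
Vertical edges: rows * (cols + 1) = 3 * 3 = 9
Total edges: 8 + 9 = 17
Edges drawn: 6
Remaining: 17 - 6 = 11

11


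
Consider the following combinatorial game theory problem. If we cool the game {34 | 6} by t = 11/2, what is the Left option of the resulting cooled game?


Original game: {34 | 6} (a switch {a | b} with a > b).
Cooling by t (for t below the temperature (a - b)/2 = 14) taxes each move by t: {a | b} cooled by t is {a - t | b + t}.
Cooling amount: t = 11/2
Cooled Left option: 34 - 11/2 = 57/2
Cooled Right option: 6 + 11/2 = 23/2
Cooled game: {57/2 | 23/2}
Left option = 57/2

57/2


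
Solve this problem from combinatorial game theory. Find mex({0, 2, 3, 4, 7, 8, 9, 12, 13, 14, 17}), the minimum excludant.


Set = {0, 2, 3, 4, 7, 8, 9, 12, 13, 14, 17}
0 is in the set.
1 is NOT in the set. This is the mex.
mex = 1

1


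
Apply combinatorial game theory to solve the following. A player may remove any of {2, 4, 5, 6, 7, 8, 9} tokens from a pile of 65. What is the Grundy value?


The subtraction set is S = {2, 4, 5, 6, 7, 8, 9}.
G(k) = mex{ G(k - s) : s in S, s <= k }. We compute iteratively: G(0) = 0.
G(1) = mex({}) = 0
G(2) = mex({0}) = 1
G(3) = mex({0}) = 1
G(4) = mex({0, 1}) = 2
G(5) = mex({0, 1}) = 2
G(6) = mex({0, 1, 2}) = 3
G(7) = mex({0, 1, 2}) = 3
G(8) = mex({0, 1, 2, 3}) = 4
G(9) = mex({0, 1, 2, 3}) = 4
G(10) = mex({0, 1, 2, 3, 4}) = 5
G(11) = mex({1, 2, 3, 4}) = 0
G(12) = mex({1, 2, 3, 4, 5}) = 0
G(13) = mex({0, 2, 3, 4}) = 1
G(14) = mex({0, 2, 3, 4, 5}) = 1
G(15) = mex({0, 1, 3, 4, 5}) = 2
G(16) = mex({0, 1, 3, 4, 5}) = 2
G(17) = mex({0, 1, 2, 4, 5}) = 3
G(18) = mex({0, 1, 2, 4, 5}) = 3
G(19) = mex({0, 1, 2, 3, 5}) = 4
Observe that G(11)..G(19) = 0, 0, 1, 1, 2, 2, 3, 3, 4 repeats G(0)..G(8) = 0, 0, 1, 1, 2, 2, 3, 3, 4.
For k >= max(S) = 9, G(k) is determined by the previous 9 values G(k-9)..G(k-1); a window of 9 consecutive values has recurred shifted by 11, so by induction G(k + 11) = G(k) for all k >= 0: the sequence is periodic from the start with period 11.
One period: G(0..10) = 0, 0, 1, 1, 2, 2, 3, 3, 4, 4, 5.
65 mod 11 = 10, so G(65) = G(10) = 5.

5


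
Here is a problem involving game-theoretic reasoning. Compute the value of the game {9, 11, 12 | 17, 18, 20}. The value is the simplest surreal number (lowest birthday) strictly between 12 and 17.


Left options: {9, 11, 12}, max = 12
Right options: {17, 18, 20}, min = 17
All options are numbers and max(Left) < min(Right), so by the simplicity theorem the value is the simplest (earliest-born) number strictly between 12 and 17.
Integers 13 through 16 all lie strictly between 12 and 17.
Among integers, the simplest (lowest birthday = smallest |n|; 0 is born on day 0, +-n on day n) is 13.
No non-integer in the interval can be simpler: if x is a non-integer in the interval, then floor(x) or ceil(x) also lies in the interval (the interval contains an integer), and both are proper prefixes of x's sign expansion, i.e. born earlier. So the game value is 13.
Game value = 13

13


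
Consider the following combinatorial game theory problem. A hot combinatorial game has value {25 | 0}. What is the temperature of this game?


The game is {25 | 0}, a switch {a | b} with numbers a > b.
Cooling {a | b} by t gives {a - t | b + t}, which stops being hot when a - t = b + t, i.e. at t = (a - b)/2. So the temperature of a switch is (a - b)/2.
Temperature = (Left option - Right option) / 2
= (25 - (0)) / 2
= 25 / 2
= 25/2

25/2


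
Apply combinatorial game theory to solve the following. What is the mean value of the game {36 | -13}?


Game = {36 | -13}, a switch {a | b} with numbers a > b.
Its thermograph has left wall a - t and right wall b + t, which meet at t = (a - b)/2, where both equal (a + b)/2. So the mast (mean value) is at (a + b)/2.
Mean = (36 + (-13))/2 = 23/2 = 23/2

23/2


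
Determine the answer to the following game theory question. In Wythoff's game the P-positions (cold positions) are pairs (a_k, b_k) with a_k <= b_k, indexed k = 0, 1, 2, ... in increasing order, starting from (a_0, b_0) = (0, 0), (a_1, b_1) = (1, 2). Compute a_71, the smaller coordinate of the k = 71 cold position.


By Wythoff's theorem, a_k = floor(k * phi) and b_k = floor(k * phi^2) = a_k + k, where phi = (1 + sqrt(5))/2 is the golden ratio.
phi = (1 + sqrt(5))/2 = 1.618034
k = 71
k * phi = 71 * 1.618034 = 114.880413
a_71 = floor(k * phi) = 114

114


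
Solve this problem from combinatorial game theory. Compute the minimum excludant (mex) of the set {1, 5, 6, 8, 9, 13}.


Set = {1, 5, 6, 8, 9, 13}
0 is NOT in the set. This is the mex.
mex = 0

0


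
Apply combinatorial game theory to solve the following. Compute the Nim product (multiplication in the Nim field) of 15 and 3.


Nim multiplication is bilinear over XOR: (u XOR v) * w = (u*w) XOR (v*w).
So we split each operand into its bit components and XOR the pairwise Nim products.
15 = 1 + 2 + 4 + 8 (as XOR of powers of 2).
3 = 1 + 2 (as XOR of powers of 2).
Using the standard Nim-product table on single bits:
  2*2 = 3,   2*4 = 8,   2*8 = 12,
  4*4 = 6,   4*8 = 11,  8*8 = 13,
and  1*x = x (identity), k*l = l*k (commutative).
Pairwise Nim products:
  1 * 1 = 1
  1 * 2 = 2
  2 * 1 = 2
  2 * 2 = 3
  4 * 1 = 4
  4 * 2 = 8
  8 * 1 = 8
  8 * 2 = 12
XOR them: 1 XOR 2 XOR 2 XOR 3 XOR 4 XOR 8 XOR 8 XOR 12 = 10.
Result: 15 * 3 = 10 (in Nim).

10


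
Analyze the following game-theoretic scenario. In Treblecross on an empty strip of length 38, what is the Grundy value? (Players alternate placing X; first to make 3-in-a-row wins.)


Treblecross: place X on empty cells; 3-in-a-row wins.
Playing within two cells of an existing X lets the opponent win at once, so sensible play treats the cells i-2..i+2 around each X as dead. The player left with no safe cell loses, so this is a normal-play take-away game on strips of safe cells.
Placing X at cell i (0-indexed) of a strip of k safe cells leaves independent strips of sizes max(0, i-2) and max(0, k-i-3). Hence G(k) = mex{ G(max(0,i-2)) XOR G(max(0,k-i-3)) : 0 <= i < k }, with G(0) = 0.
G(1): splits (0,0):0^0=0 -> mex({0}) = 1
G(2): splits (0,0):0^0=0 -> mex({0}) = 1
G(3): splits (0,0):0^0=0 -> mex({0}) = 1
G(4): splits (0,1):0^1=1 (0,0):0^0=0 -> mex({0, 1}) = 2
G(5): splits (0,2):0^1=1 (0,1):0^1=1 (0,0):0^0=0 -> mex({0, 1}) = 2
G(6) = mex({1}) = 0
G(7) = mex({0, 1, 2}) = 3
G(8) = mex({0, 1, 2}) = 3
G(9) = mex({0, 2}) = 1
G(10) = mex({0, 2, 3}) = 1
G(11) = mex({0, 3}) = 1
G(12) = mex({1, 3}) = 0
G(13) = mex({0, 1, 2, 3}) = 4
G(14) = mex({0, 1, 2}) = 3
G(15) = mex({0, 1, 2}) = 3
G(16) = mex({0, 1, 2, 4}) = 3
G(17) = mex({0, 1, 3, 4}) = 2
G(18) = mex({0, 1, 3, 4}) = 2
G(19) = mex({0, 1, 3, 5}) = 2
G(20) = mex({0, 1, 2, 3, 5}) = 4
G(21) = mex({0, 1, 2, 3, 5}) = 4
G(22) = mex({1, 2, 6}) = 0
G(23) = mex({0, 1, 2, 3, 4, 6}) = 5
G(24) = mex({0, 1, 2, 3, 4}) = 5
G(25) = mex({0, 1, 3, 4, 7}) = 2
G(26) = mex({0, 1, 3, 4, 5, 7}) = 2
G(27) = mex({0, 1, 3, 5}) = 2
G(28) = mex({0, 1, 2, 5}) = 3
G(29) = mex({0, 1, 2, 4, 5, 6}) = 3
G(30) = mex({1, 2, 4, 6}) = 0
G(31) = mex({0, 1, 2, 3, 4, 6}) = 5
G(32) = mex({1, 2, 3, 4, 7}) = 0
G(33) = mex({0, 3, 7}) = 1
G(34) = mex({0, 2, 3, 5, 7}) = 1
G(35) = mex({0, 2, 3, 5, 6}) = 1
G(36) = mex({0, 1, 2, 5, 6}) = 3
G(37) = mex({0, 1, 2, 4, 5, 6}) = 3
G(38) = mex({0, 1, 2, 4}) = 3
Therefore G(38) = 3.

3


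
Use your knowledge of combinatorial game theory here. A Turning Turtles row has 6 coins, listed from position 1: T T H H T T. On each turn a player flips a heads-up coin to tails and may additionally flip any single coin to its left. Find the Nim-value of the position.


Coins: T T H H T T
Key fact: a single head at position k behaves exactly like a Nim heap of size k (turning it to T and optionally flipping a coin at j < k corresponds to moving the heap from k to j, or to 0), and heads combine as a disjunctive sum (two heads at the same place would cancel, matching j XOR j = 0). So the Nim-value is the XOR of the 1-indexed positions of the heads.
Face-up positions (1-indexed): [3, 4]
XOR 0 with 3: 0 XOR 3 = 3
XOR 3 with 4: 3 XOR 4 = 7
Nim-value = 7

7


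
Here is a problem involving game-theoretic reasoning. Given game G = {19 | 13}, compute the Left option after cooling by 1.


Original game: {19 | 13} (a switch {a | b} with a > b).
Cooling by t (for t below the temperature (a - b)/2 = 3) taxes each move by t: {a | b} cooled by t is {a - t | b + t}.
Cooling amount: t = 1
Cooled Left option: 19 - 1 = 18
Cooled Right option: 13 + 1 = 14
Cooled game: {18 | 14}
Left option = 18

18


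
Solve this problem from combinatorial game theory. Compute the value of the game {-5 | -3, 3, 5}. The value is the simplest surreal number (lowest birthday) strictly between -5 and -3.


Left options: {-5}, max = -5
Right options: {-3, 3, 5}, min = -3
All options are numbers and max(Left) < min(Right), so by the simplicity theorem the value is the simplest (earliest-born) number strictly between -5 and -3.
The only integer strictly between -5 and -3 is -4.
No non-integer in the interval can be simpler: if x is a non-integer in the interval, then floor(x) or ceil(x) also lies in the interval (the interval contains an integer), and both are proper prefixes of x's sign expansion, i.e. born earlier. So the game value is -4.
Game value = -4

-4


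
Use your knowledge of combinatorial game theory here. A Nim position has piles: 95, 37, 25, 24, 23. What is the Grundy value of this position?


We need the XOR (exclusive or) of all pile sizes.
After XOR-ing pile 1 (size 95): 0 XOR 95 = 95
After XOR-ing pile 2 (size 37): 95 XOR 37 = 122
After XOR-ing pile 3 (size 25): 122 XOR 25 = 99
After XOR-ing pile 4 (size 24): 99 XOR 24 = 123
After XOR-ing pile 5 (size 23): 123 XOR 23 = 108
The Nim-value of this position is 108.

108


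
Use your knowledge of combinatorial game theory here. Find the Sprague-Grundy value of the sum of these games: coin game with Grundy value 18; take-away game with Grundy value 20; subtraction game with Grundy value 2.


By the Sprague-Grundy theorem, the Grundy value of a sum of games is the XOR of individual Grundy values.
coin game: Grundy value = 18. Running XOR: 0 XOR 18 = 18
take-away game: Grundy value = 20. Running XOR: 18 XOR 20 = 6
subtraction game: Grundy value = 2. Running XOR: 6 XOR 2 = 4
The combined Grundy value is 4.

4


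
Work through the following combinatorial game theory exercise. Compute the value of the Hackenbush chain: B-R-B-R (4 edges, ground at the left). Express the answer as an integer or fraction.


Edges (from ground): B-R-B-R
By Berlekamp's sign-expansion rule, a Blue-Red Hackenbush stalk has the value of the surreal number whose sign sequence is the edge sequence with B -> + and R -> -.
Sign sequence: +-+-
Trace the sign expansion in the surreal number tree, starting from 0:
Edge 1: B (sign +) -> bounds (0, +inf), value = 1
Edge 2: R (sign -) -> bounds (0, 1), value = 1/2
Edge 3: B (sign +) -> bounds (1/2, 1), value = 3/4
Edge 4: R (sign -) -> bounds (1/2, 3/4), value = 5/8
Game value = 5/8

5/8


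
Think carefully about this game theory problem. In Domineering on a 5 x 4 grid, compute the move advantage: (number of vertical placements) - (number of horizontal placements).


Board is 5 x 4 (rows x cols).
Left (vertical) placements: (rows-1) * cols = 4 * 4 = 16
Right (horizontal) placements: rows * (cols-1) = 5 * 3 = 15
Advantage = Left - Right = 16 - 15 = 1

1


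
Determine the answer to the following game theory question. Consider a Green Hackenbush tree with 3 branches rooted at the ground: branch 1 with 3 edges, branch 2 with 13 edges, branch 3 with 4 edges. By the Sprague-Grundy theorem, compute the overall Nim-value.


The tree has 3 branches from the ground vertex.
In Green Hackenbush, the Nim-value of a simple path of length k is k.
Branch 1: length 3, Nim-value = 3
Branch 2: length 13, Nim-value = 13
Branch 3: length 4, Nim-value = 4
Total Nim-value = XOR of all branch values:
0 XOR 3 = 3
3 XOR 13 = 14
14 XOR 4 = 10
Nim-value of the tree = 10

10


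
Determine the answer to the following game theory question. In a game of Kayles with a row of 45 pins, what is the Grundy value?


Kayles: a move removes 1 or 2 adjacent pins from a contiguous row.
Removing pins from a row of k leaves two independent rows (a, b) with a + b = k - 1 (one pin) or a + b = k - 2 (two pins); an end removal gives a = 0.
By Sprague-Grundy, G(k) = mex{ G(a) XOR G(b) } over all these splits. G(0) = 0.
G(1): splits (0,0):0^0=0 -> mex({0}) = 1
G(2): splits (0,1):0^1=1 (0,0):0^0=0 -> mex({0, 1}) = 2
G(3): splits (0,2):0^2=2 (1,1):1^1=0 (0,1):0^1=1 -> mex({0, 1, 2}) = 3
G(4): splits (0,3):0^3=3 (1,2):1^2=3 (0,2):0^2=2 (1,1):1^1=0 -> mex({0, 2, 3}) = 1
G(5): splits (0,4):0^1=1 (1,3):1^3=2 (2,2):2^2=0 (0,3):0^3=3 (1,2):1^2=3 -> mex({0, 1, 2, 3}) = 4
G(6) = mex({0, 1, 2, 4}) = 3
G(7) = mex({0, 1, 3, 4, 5}) = 2
G(8) = mex({0, 2, 3, 5, 6}) = 1
G(9) = mex({0, 1, 2, 3, 6, 7}) = 4
G(10) = mex({0, 1, 3, 4, 5, 7}) = 2
G(11) = mex({0, 1, 2, 3, 4, 5}) = 6
G(12) = mex({0, 1, 2, 3, 5, 6, 7}) = 4
G(13) = mex({0, 2, 3, 4, 6, 7}) = 1
G(14) = mex({0, 1, 4, 5, 6, 7}) = 2
G(15) = mex({0, 1, 2, 3, 4, 5, 6}) = 7
G(16) = mex({0, 2, 3, 5, 6, 7}) = 1
G(17) = mex({0, 1, 2, 3, 5, 6, 7}) = 4
G(18) = mex({0, 1, 2, 4, 5, 6}) = 3
G(19) = mex({0, 1, 3, 4, 5, 7}) = 2
G(20) = mex({0, 2, 3, 4, 5, 6, 7}) = 1
G(21) = mex({0, 1, 2, 3, 5, 6, 7}) = 4
G(22) = mex({0, 1, 2, 3, 4, 5, 7}) = 6
G(23) = mex({0, 1, 2, 3, 4, 5, 6}) = 7
G(24) = mex({0, 1, 2, 3, 5, 6, 7}) = 4
G(25) = mex({0, 2, 3, 4, 6, 7}) = 1
G(26) = mex({0, 1, 3, 4, 5, 6, 7}) = 2
G(27) = mex({0, 1, 2, 3, 4, 5, 6, 7}) = 8
G(28) = mex({0, 1, 2, 3, 4, 6, 7, 8}) = 5
G(29) = mex({0, 1, 2, 3, 5, 6, 7, 8, 9}) = 4
G(30) = mex({0, 1, 2, 3, 4, 5, 6, 9, 10}) = 7
G(31) = mex({0, 1, 3, 4, 5, 7, 10, 11}) = 2
G(32) = mex({0, 2, 3, 4, 5, 6, 7, 9, 11}) = 1
G(33) = mex({0, 1, 2, 3, 4, 5, 6, 7, 9, 12}) = 8
G(34) = mex({0, 1, 2, 3, 4, 5, 7, 8, 11, 12}) = 6
G(35) = mex({0, 1, 2, 3, 4, 5, 6, 8, 9, 10, 11}) = 7
G(36) = mex({0, 1, 2, 3, 5, 6, 7, 9, 10}) = 4
G(37) = mex({0, 2, 3, 4, 6, 7, 9, 10, 11, 12}) = 1
G(38) = mex({0, 1, 3, 4, 5, 6, 7, 9, 10, 11, 12}) = 2
G(39) = mex({0, 1, 2, 4, 5, 6, 7, 9, 10, 12, 14}) = 3
G(40) = mex({0, 2, 3, 4, 6, 7, 11, 12, 14}) = 1
G(41) = mex({0, 1, 2, 3, 5, 6, 7, 9, 10, 11, 12}) = 4
G(42) = mex({0, 1, 2, 3, 4, 5, 6, 9, 10}) = 7
G(43) = mex({0, 1, 3, 4, 5, 7, 9, 10, 12, 15}) = 2
G(44) = mex({0, 2, 3, 4, 5, 6, 7, 9, 10, 12, 15}) = 1
G(45) = mex({0, 1, 2, 3, 4, 5, 6, 7, 9, 10, 12, 14}) = 8
Therefore G(45) = 8.

8


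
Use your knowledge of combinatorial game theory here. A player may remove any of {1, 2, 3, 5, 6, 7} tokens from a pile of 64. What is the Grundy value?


The subtraction set is S = {1, 2, 3, 5, 6, 7}.
G(k) = mex{ G(k - s) : s in S, s <= k }. We compute iteratively: G(0) = 0.
G(1) = mex({0}) = 1
G(2) = mex({0, 1}) = 2
G(3) = mex({0, 1, 2}) = 3
G(4) = mex({1, 2, 3}) = 0
G(5) = mex({0, 2, 3}) = 1
G(6) = mex({0, 1, 3}) = 2
G(7) = mex({0, 1, 2}) = 3
G(8) = mex({1, 2, 3}) = 0
G(9) = mex({0, 2, 3}) = 1
G(10) = mex({0, 1, 3}) = 2
Observe that G(4)..G(10) = 0, 1, 2, 3, 0, 1, 2 repeats G(0)..G(6) = 0, 1, 2, 3, 0, 1, 2.
For k >= max(S) = 7, G(k) is determined by the previous 7 values G(k-7)..G(k-1); a window of 7 consecutive values has recurred shifted by 4, so by induction G(k + 4) = G(k) for all k >= 0: the sequence is periodic from the start with period 4.
One period: G(0..3) = 0, 1, 2, 3.
64 mod 4 = 0, so G(64) = G(0) = 0.

0


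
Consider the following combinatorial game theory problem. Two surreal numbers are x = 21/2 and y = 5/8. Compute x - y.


x = 21/2, y = 5/8
Converting to common denominator: 8
x = 84/8, y = 5/8
x - y = 21/2 - 5/8 = 79/8

79/8


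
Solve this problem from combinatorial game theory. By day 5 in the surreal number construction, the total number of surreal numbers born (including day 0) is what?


Day 0: {|} = 0 is born. Count = 1.
Day n: the number of surreal numbers born by day n is 2^(n+1) - 1.
By day 0: 2^1 - 1 = 1
By day 1: 2^2 - 1 = 3
By day 2: 2^3 - 1 = 7
By day 3: 2^4 - 1 = 15
By day 4: 2^5 - 1 = 31
By day 5: 2^6 - 1 = 63
By day 5: 63 surreal numbers.

63


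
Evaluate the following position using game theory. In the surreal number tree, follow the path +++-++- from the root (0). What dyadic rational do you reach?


Sign expansion: +++-++-
Rule: track bounds (lo, hi), initially (-inf, +inf). On '+', the current value becomes lo and we move to the simplest number in (value, hi): value + 1 if hi = +inf, otherwise the midpoint (value + hi)/2. On '-', the current value becomes hi and we move to value - 1 if lo = -inf, otherwise the midpoint (lo + value)/2.
Start at 0.
Step 1: sign = +, move right. Bounds: (0, +inf). Value = 1
Step 2: sign = +, move right. Bounds: (1, +inf). Value = 2
Step 3: sign = +, move right. Bounds: (2, +inf). Value = 3
Step 4: sign = -, move left. Bounds: (2, 3). Value = 5/2
Step 5: sign = +, move right. Bounds: (5/2, 3). Value = 11/4
Step 6: sign = +, move right. Bounds: (11/4, 3). Value = 23/8
Step 7: sign = -, move left. Bounds: (11/4, 23/8). Value = 45/16
The surreal number with sign expansion +++-++- is 45/16.

45/16


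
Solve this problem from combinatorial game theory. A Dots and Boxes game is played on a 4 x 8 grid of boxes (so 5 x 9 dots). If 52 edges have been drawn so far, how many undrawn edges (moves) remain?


Grid: 4 x 8 boxes, i.e. 5 rows and 9 columns of dots.
Horizontal edges: (rows + 1) * cols = 5 * 8 = 40
Vertical edges: rows * (cols + 1) = 4 * 9 = 36
Total edges: 40 + 36 = 76
Edges drawn: 52
Remaining: 76 - 52 = 24

24


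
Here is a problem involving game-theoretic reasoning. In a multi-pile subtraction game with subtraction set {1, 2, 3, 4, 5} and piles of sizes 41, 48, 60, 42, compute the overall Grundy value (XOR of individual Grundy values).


Subtraction set: {1, 2, 3, 4, 5}
For this subtraction set, G(n) = n mod 6 (period = max + 1 = 6).
Pile 1 (size 41): G(41) = 41 mod 6 = 5
Pile 2 (size 48): G(48) = 48 mod 6 = 0
Pile 3 (size 60): G(60) = 60 mod 6 = 0
Pile 4 (size 42): G(42) = 42 mod 6 = 0
Total Grundy value = XOR of all: 5 XOR 0 XOR 0 XOR 0 = 5

5


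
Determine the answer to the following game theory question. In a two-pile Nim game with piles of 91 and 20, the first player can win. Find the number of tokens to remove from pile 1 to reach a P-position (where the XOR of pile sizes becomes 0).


Piles: 91 and 20
Current XOR: 91 XOR 20 = 79 (non-zero, so this is an N-position).
To make the XOR zero, we need to find a move that balances the piles.
For pile 1 (size 91): target = 91 XOR 79 = 20
We reduce pile 1 from 91 to 20.
Tokens removed: 91 - 20 = 71
Verification: 20 XOR 20 = 0

71


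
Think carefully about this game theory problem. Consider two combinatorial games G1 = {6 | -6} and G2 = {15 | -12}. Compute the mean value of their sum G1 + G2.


G1 = {6 | -6}, G2 = {15 | -12}
Each is a switch {a | b} with numbers a > b; its mean value is (a + b)/2, and mean value is additive over game sums: m(G1 + G2) = m(G1) + m(G2).
Mean of G1 = (6 + (-6))/2 = 0/2 = 0
Mean of G2 = (15 + (-12))/2 = 3/2 = 3/2
Mean of G1 + G2 = 0 + 3/2 = 3/2

3/2


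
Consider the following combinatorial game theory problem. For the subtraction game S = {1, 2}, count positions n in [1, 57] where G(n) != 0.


Subtraction set S = {1, 2}, so G(n) = n mod 3.
G(n) = 0 when n is a multiple of 3.
Multiples of 3 in [1, 57]: 19
N-positions (nonzero Grundy) = 57 - 19 = 38

38


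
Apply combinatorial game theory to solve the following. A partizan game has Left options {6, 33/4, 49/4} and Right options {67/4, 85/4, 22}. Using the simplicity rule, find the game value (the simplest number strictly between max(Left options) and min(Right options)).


Left options: {6, 33/4, 49/4}, max = 49/4
Right options: {67/4, 85/4, 22}, min = 67/4
All options are numbers and max(Left) < min(Right), so by the simplicity theorem the value is the simplest (earliest-born) number strictly between 49/4 and 67/4.
Integers 13 through 16 all lie strictly between 49/4 and 67/4.
Among integers, the simplest (lowest birthday = smallest |n|; 0 is born on day 0, +-n on day n) is 13.
No non-integer in the interval can be simpler: if x is a non-integer in the interval, then floor(x) or ceil(x) also lies in the interval (the interval contains an integer), and both are proper prefixes of x's sign expansion, i.e. born earlier. So the game value is 13.
Game value = 13

13


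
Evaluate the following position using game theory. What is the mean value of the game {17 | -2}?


Game = {17 | -2}, a switch {a | b} with numbers a > b.
Its thermograph has left wall a - t and right wall b + t, which meet at t = (a - b)/2, where both equal (a + b)/2. So the mast (mean value) is at (a + b)/2.
Mean = (17 + (-2))/2 = 15/2 = 15/2

15/2


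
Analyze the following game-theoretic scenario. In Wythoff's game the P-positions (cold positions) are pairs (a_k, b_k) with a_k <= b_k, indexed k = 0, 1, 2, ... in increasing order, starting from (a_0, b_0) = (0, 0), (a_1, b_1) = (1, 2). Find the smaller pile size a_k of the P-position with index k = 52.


By Wythoff's theorem, a_k = floor(k * phi) and b_k = floor(k * phi^2) = a_k + k, where phi = (1 + sqrt(5))/2 is the golden ratio.
phi = (1 + sqrt(5))/2 = 1.618034
k = 52
k * phi = 52 * 1.618034 = 84.137767
a_52 = floor(k * phi) = 84

84


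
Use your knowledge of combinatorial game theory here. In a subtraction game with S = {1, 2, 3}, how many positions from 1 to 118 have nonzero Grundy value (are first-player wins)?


Subtraction set S = {1, 2, 3}, so G(n) = n mod 4.
G(n) = 0 when n is a multiple of 4.
Multiples of 4 in [1, 118]: 29
N-positions (nonzero Grundy) = 118 - 29 = 89

89


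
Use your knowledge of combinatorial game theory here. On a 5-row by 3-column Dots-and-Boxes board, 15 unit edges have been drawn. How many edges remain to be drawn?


Grid: 5 x 3 boxes, i.e. 6 rows and 4 columns of dots.
Horizontal edges: (rows + 1) * cols = 6 * 3 = 18
Vertical edges: rows * (cols + 1) = 5 * 4 = 20
Total edges: 18 + 20 = 38
Edges drawn: 15
Remaining: 38 - 15 = 23

23


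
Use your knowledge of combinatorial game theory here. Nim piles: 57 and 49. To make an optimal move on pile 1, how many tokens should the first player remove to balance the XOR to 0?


Piles: 57 and 49
Current XOR: 57 XOR 49 = 8 (non-zero, so this is an N-position).
To make the XOR zero, we need to find a move that balances the piles.
For pile 1 (size 57): target = 57 XOR 8 = 49
We reduce pile 1 from 57 to 49.
Tokens removed: 57 - 49 = 8
Verification: 49 XOR 49 = 0

8


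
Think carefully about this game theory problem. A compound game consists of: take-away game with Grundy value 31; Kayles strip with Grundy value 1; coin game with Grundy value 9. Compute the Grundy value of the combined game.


By the Sprague-Grundy theorem, the Grundy value of a sum of games is the XOR of individual Grundy values.
take-away game: Grundy value = 31. Running XOR: 0 XOR 31 = 31
Kayles strip: Grundy value = 1. Running XOR: 31 XOR 1 = 30
coin game: Grundy value = 9. Running XOR: 30 XOR 9 = 23
The combined Grundy value is 23.

23


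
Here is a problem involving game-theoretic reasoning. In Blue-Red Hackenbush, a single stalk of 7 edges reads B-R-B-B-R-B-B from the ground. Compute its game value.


Edges (from ground): B-R-B-B-R-B-B
By Berlekamp's sign-expansion rule, a Blue-Red Hackenbush stalk has the value of the surreal number whose sign sequence is the edge sequence with B -> + and R -> -.
Sign sequence: +-++-++
Trace the sign expansion in the surreal number tree, starting from 0:
Edge 1: B (sign +) -> bounds (0, +inf), value = 1
Edge 2: R (sign -) -> bounds (0, 1), value = 1/2
Edge 3: B (sign +) -> bounds (1/2, 1), value = 3/4
Edge 4: B (sign +) -> bounds (3/4, 1), value = 7/8
Edge 5: R (sign -) -> bounds (3/4, 7/8), value = 13/16
Edge 6: B (sign +) -> bounds (13/16, 7/8), value = 27/32
Edge 7: B (sign +) -> bounds (27/32, 7/8), value = 55/64
Game value = 55/64

55/64


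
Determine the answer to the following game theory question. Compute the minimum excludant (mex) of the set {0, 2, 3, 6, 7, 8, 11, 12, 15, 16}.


Set = {0, 2, 3, 6, 7, 8, 11, 12, 15, 16}
0 is in the set.
1 is NOT in the set. This is the mex.
mex = 1

1


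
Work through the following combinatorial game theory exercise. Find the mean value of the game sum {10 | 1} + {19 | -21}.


G1 = {10 | 1}, G2 = {19 | -21}
Each is a switch {a | b} with numbers a > b; its mean value is (a + b)/2, and mean value is additive over game sums: m(G1 + G2) = m(G1) + m(G2).
Mean of G1 = (10 + (1))/2 = 11/2 = 11/2
Mean of G2 = (19 + (-21))/2 = -2/2 = -1
Mean of G1 + G2 = 11/2 + -1 = 9/2

9/2


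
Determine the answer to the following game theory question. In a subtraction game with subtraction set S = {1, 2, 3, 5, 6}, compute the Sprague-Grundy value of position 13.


The subtraction set is S = {1, 2, 3, 5, 6}.
G(k) = mex{ G(k - s) : s in S, s <= k }. We compute iteratively: G(0) = 0.
G(1) = mex({0}) = 1
G(2) = mex({0, 1}) = 2
G(3) = mex({0, 1, 2}) = 3
G(4) = mex({1, 2, 3}) = 0
G(5) = mex({0, 2, 3}) = 1
G(6) = mex({0, 1, 3}) = 2
G(7) = mex({0, 1, 2}) = 3
G(8) = mex({1, 2, 3}) = 0
G(9) = mex({0, 2, 3}) = 1
Observe that G(4)..G(9) = 0, 1, 2, 3, 0, 1 repeats G(0)..G(5) = 0, 1, 2, 3, 0, 1.
For k >= max(S) = 6, G(k) is determined by the previous 6 values G(k-6)..G(k-1); a window of 6 consecutive values has recurred shifted by 4, so by induction G(k + 4) = G(k) for all k >= 0: the sequence is periodic from the start with period 4.
One period: G(0..3) = 0, 1, 2, 3.
13 mod 4 = 1, so G(13) = G(1) = 1.

1


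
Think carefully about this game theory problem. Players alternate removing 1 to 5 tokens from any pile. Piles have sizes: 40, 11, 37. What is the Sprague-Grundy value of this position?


Subtraction set: {1, 2, 3, 4, 5}
For this subtraction set, G(n) = n mod 6 (period = max + 1 = 6).
Pile 1 (size 40): G(40) = 40 mod 6 = 4
Pile 2 (size 11): G(11) = 11 mod 6 = 5
Pile 3 (size 37): G(37) = 37 mod 6 = 1
Total Grundy value = XOR of all: 4 XOR 5 XOR 1 = 0

0


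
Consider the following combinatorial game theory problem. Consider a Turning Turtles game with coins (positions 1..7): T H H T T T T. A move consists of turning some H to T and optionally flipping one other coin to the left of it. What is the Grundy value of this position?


Coins: T H H T T T T
Key fact: a single head at position k behaves exactly like a Nim heap of size k (turning it to T and optionally flipping a coin at j < k corresponds to moving the heap from k to j, or to 0), and heads combine as a disjunctive sum (two heads at the same place would cancel, matching j XOR j = 0). So the Nim-value is the XOR of the 1-indexed positions of the heads.
Face-up positions (1-indexed): [2, 3]
XOR 0 with 2: 0 XOR 2 = 2
XOR 2 with 3: 2 XOR 3 = 1
Nim-value = 1

1


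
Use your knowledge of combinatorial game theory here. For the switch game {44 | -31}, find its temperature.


The game is {44 | -31}, a switch {a | b} with numbers a > b.
Cooling {a | b} by t gives {a - t | b + t}, which stops being hot when a - t = b + t, i.e. at t = (a - b)/2. So the temperature of a switch is (a - b)/2.
Temperature = (Left option - Right option) / 2
= (44 - (-31)) / 2
= 75 / 2
= 75/2

75/2


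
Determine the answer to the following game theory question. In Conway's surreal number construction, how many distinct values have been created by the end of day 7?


Day 0: {|} = 0 is born. Count = 1.
Day n: the number of surreal numbers born by day n is 2^(n+1) - 1.
By day 0: 2^1 - 1 = 1
By day 1: 2^2 - 1 = 3
By day 2: 2^3 - 1 = 7
By day 3: 2^4 - 1 = 15
By day 4: 2^5 - 1 = 31
By day 5: 2^6 - 1 = 63
By day 6: 2^7 - 1 = 127
By day 7: 2^8 - 1 = 255
By day 7: 255 surreal numbers.

255


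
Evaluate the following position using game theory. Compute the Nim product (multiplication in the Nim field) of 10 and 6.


Nim multiplication is bilinear over XOR: (u XOR v) * w = (u*w) XOR (v*w).
So we split each operand into its bit components and XOR the pairwise Nim products.
10 = 2 + 8 (as XOR of powers of 2).
6 = 2 + 4 (as XOR of powers of 2).
Using the standard Nim-product table on single bits:
  2*2 = 3,   2*4 = 8,   2*8 = 12,
  4*4 = 6,   4*8 = 11,  8*8 = 13,
and  1*x = x (identity), k*l = l*k (commutative).
Pairwise Nim products:
  2 * 2 = 3
  2 * 4 = 8
  8 * 2 = 12
  8 * 4 = 11
XOR them: 3 XOR 8 XOR 12 XOR 11 = 12.
Result: 10 * 6 = 12 (in Nim).

12


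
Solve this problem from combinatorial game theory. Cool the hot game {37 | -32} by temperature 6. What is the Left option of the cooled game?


Original game: {37 | -32} (a switch {a | b} with a > b).
Cooling by t (for t below the temperature (a - b)/2 = 69/2) taxes each move by t: {a | b} cooled by t is {a - t | b + t}.
Cooling amount: t = 6
Cooled Left option: 37 - 6 = 31
Cooled Right option: -32 + 6 = -26
Cooled game: {31 | -26}
Left option = 31

31


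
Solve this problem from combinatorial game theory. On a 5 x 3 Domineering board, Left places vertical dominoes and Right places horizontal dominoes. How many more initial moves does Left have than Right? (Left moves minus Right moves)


Board is 5 x 3 (rows x cols).
Left (vertical) placements: (rows-1) * cols = 4 * 3 = 12
Right (horizontal) placements: rows * (cols-1) = 5 * 2 = 10
Advantage = Left - Right = 12 - 10 = 2

2


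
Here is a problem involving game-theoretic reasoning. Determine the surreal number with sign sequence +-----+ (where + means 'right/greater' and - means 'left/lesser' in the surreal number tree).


Sign expansion: +-----+
Rule: track bounds (lo, hi), initially (-inf, +inf). On '+', the current value becomes lo and we move to the simplest number in (value, hi): value + 1 if hi = +inf, otherwise the midpoint (value + hi)/2. On '-', the current value becomes hi and we move to value - 1 if lo = -inf, otherwise the midpoint (lo + value)/2.
Start at 0.
Step 1: sign = +, move right. Bounds: (0, +inf). Value = 1
Step 2: sign = -, move left. Bounds: (0, 1). Value = 1/2
Step 3: sign = -, move left. Bounds: (0, 1/2). Value = 1/4
Step 4: sign = -, move left. Bounds: (0, 1/4). Value = 1/8
Step 5: sign = -, move left. Bounds: (0, 1/8). Value = 1/16
Step 6: sign = -, move left. Bounds: (0, 1/16). Value = 1/32
Step 7: sign = +, move right. Bounds: (1/32, 1/16). Value = 3/64
The surreal number with sign expansion +-----+ is 3/64.

3/64


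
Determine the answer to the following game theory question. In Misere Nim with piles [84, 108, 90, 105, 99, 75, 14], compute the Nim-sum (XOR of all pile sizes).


We need the XOR (exclusive or) of all pile sizes.
After XOR-ing pile 1 (size 84): 0 XOR 84 = 84
After XOR-ing pile 2 (size 108): 84 XOR 108 = 56
After XOR-ing pile 3 (size 90): 56 XOR 90 = 98
After XOR-ing pile 4 (size 105): 98 XOR 105 = 11
After XOR-ing pile 5 (size 99): 11 XOR 99 = 104
After XOR-ing pile 6 (size 75): 104 XOR 75 = 35
After XOR-ing pile 7 (size 14): 35 XOR 14 = 45
The Nim-value of this position is 45.

45


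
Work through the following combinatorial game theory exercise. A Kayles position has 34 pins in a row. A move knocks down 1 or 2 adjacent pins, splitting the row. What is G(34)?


Kayles: a move removes 1 or 2 adjacent pins from a contiguous row.
Removing pins from a row of k leaves two independent rows (a, b) with a + b = k - 1 (one pin) or a + b = k - 2 (two pins); an end removal gives a = 0.
By Sprague-Grundy, G(k) = mex{ G(a) XOR G(b) } over all these splits. G(0) = 0.
G(1): splits (0,0):0^0=0 -> mex({0}) = 1
G(2): splits (0,1):0^1=1 (0,0):0^0=0 -> mex({0, 1}) = 2
G(3): splits (0,2):0^2=2 (1,1):1^1=0 (0,1):0^1=1 -> mex({0, 1, 2}) = 3
G(4): splits (0,3):0^3=3 (1,2):1^2=3 (0,2):0^2=2 (1,1):1^1=0 -> mex({0, 2, 3}) = 1
G(5): splits (0,4):0^1=1 (1,3):1^3=2 (2,2):2^2=0 (0,3):0^3=3 (1,2):1^2=3 -> mex({0, 1, 2, 3}) = 4
G(6) = mex({0, 1, 2, 4}) = 3
G(7) = mex({0, 1, 3, 4, 5}) = 2
G(8) = mex({0, 2, 3, 5, 6}) = 1
G(9) = mex({0, 1, 2, 3, 6, 7}) = 4
G(10) = mex({0, 1, 3, 4, 5, 7}) = 2
G(11) = mex({0, 1, 2, 3, 4, 5}) = 6
G(12) = mex({0, 1, 2, 3, 5, 6, 7}) = 4
G(13) = mex({0, 2, 3, 4, 6, 7}) = 1
G(14) = mex({0, 1, 4, 5, 6, 7}) = 2
G(15) = mex({0, 1, 2, 3, 4, 5, 6}) = 7
G(16) = mex({0, 2, 3, 5, 6, 7}) = 1
G(17) = mex({0, 1, 2, 3, 5, 6, 7}) = 4
G(18) = mex({0, 1, 2, 4, 5, 6}) = 3
G(19) = mex({0, 1, 3, 4, 5, 7}) = 2
G(20) = mex({0, 2, 3, 4, 5, 6, 7}) = 1
G(21) = mex({0, 1, 2, 3, 5, 6, 7}) = 4
G(22) = mex({0, 1, 2, 3, 4, 5, 7}) = 6
G(23) = mex({0, 1, 2, 3, 4, 5, 6}) = 7
G(24) = mex({0, 1, 2, 3, 5, 6, 7}) = 4
G(25) = mex({0, 2, 3, 4, 6, 7}) = 1
G(26) = mex({0, 1, 3, 4, 5, 6, 7}) = 2
G(27) = mex({0, 1, 2, 3, 4, 5, 6, 7}) = 8
G(28) = mex({0, 1, 2, 3, 4, 6, 7, 8}) = 5
G(29) = mex({0, 1, 2, 3, 5, 6, 7, 8, 9}) = 4
G(30) = mex({0, 1, 2, 3, 4, 5, 6, 9, 10}) = 7
G(31) = mex({0, 1, 3, 4, 5, 7, 10, 11}) = 2
G(32) = mex({0, 2, 3, 4, 5, 6, 7, 9, 11}) = 1
G(33) = mex({0, 1, 2, 3, 4, 5, 6, 7, 9, 12}) = 8
G(34) = mex({0, 1, 2, 3, 4, 5, 7, 8, 11, 12}) = 6
Therefore G(34) = 6.

6
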